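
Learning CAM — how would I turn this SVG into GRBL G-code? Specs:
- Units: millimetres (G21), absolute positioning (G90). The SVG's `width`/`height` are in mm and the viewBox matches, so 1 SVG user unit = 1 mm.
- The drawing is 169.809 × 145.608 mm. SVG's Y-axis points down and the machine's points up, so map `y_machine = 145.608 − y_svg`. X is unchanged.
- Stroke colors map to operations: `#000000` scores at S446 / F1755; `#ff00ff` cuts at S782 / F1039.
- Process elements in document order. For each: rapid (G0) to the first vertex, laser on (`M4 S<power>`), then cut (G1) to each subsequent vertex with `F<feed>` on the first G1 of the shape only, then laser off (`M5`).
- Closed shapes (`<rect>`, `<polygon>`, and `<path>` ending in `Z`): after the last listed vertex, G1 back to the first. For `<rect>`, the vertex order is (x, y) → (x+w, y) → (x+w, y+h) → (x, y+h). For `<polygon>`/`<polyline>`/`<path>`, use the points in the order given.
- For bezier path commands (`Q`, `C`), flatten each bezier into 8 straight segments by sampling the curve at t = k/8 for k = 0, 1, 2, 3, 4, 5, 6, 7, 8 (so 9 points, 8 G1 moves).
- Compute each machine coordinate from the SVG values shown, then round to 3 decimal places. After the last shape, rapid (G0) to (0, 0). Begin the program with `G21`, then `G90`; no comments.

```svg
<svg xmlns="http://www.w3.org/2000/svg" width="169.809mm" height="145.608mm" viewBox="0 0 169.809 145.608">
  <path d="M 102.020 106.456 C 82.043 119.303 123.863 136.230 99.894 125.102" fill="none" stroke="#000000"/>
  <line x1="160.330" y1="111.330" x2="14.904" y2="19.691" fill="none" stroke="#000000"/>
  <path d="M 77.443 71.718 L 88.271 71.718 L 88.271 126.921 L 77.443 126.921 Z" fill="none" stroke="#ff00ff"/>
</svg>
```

viewBox `0 0 169.809 145.608` with mm width/height → 1 unit = 1 mm. Flip: y_m = 145.608 − y_svg.

**Shape 1** — `<path>` cubic bezier, stroke `#000000` → score (S446, F1755). Control points (SVG): P0=(102.020,106.456), P1=(82.043,119.303), P2=(123.863,136.230), P3=(99.894,125.102); sampled at t=k/8. Machine vertices: (102.020,39.152) → (97.176,34.206) → (96.631,29.254) → (98.888,24.672) → (102.454,20.838) → (105.833,18.128) → (107.529,16.918) → (106.048,17.585) → (99.894,20.506). Open path.

**Shape 2** — `<line>` line segment, stroke `#000000` → score (S446, F1755). Machine vertices: (160.330,34.278) → (14.904,125.917). Open path.

**Shape 3** — `<path>` rectangle, stroke `#ff00ff` → cut (S782, F1039). Machine vertices: (77.443,73.890) → (88.271,73.890) → (88.271,18.687) → (77.443,18.687) → (77.443,73.890). Closed: final G1 returns to the first vertex.

G21
G90
G0 X102.020 Y39.152
M4 S446
G1 X97.176 Y34.206 F1755
G1 X96.631 Y29.254
G1 X98.888 Y24.672
G1 X102.454 Y20.838
G1 X105.833 Y18.128
G1 X107.529 Y16.918
G1 X106.048 Y17.585
G1 X99.894 Y20.506
M5
G0 X160.330 Y34.278
M4 S446
G1 X14.904 Y125.917 F1755
M5
G0 X77.443 Y73.890
M4 S782
G1 X88.271 Y73.890 F1039
G1 X88.271 Y18.687
G1 X77.443 Y18.687
G1 X77.443 Y73.890
M5
G0 X0.000 Y0.000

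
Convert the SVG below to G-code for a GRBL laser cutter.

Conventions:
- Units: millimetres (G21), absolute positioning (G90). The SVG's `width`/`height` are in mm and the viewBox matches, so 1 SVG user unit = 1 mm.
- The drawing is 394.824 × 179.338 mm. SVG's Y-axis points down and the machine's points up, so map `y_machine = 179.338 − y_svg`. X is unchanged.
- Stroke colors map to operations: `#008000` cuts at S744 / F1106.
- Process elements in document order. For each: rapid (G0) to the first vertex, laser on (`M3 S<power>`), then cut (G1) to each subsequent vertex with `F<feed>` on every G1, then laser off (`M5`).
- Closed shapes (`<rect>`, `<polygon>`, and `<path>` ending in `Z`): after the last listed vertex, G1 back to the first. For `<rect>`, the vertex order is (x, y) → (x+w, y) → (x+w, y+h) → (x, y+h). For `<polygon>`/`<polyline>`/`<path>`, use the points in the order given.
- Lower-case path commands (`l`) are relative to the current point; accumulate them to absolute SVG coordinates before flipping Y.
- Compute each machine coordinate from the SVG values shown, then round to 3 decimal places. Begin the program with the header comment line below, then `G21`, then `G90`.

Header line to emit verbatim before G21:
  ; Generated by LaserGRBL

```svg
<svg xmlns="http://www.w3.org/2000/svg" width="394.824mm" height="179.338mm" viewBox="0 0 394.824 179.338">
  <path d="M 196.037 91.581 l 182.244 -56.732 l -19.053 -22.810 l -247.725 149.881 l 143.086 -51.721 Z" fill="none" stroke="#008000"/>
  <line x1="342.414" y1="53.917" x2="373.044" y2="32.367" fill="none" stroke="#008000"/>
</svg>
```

; Generated by LaserGRBL
G21
G90
G0 X196.037 Y87.757
M3 S744
G1 X378.281 Y144.489 F1106
G1 X359.228 Y167.299 F1106
G1 X111.503 Y17.418 F1106
G1 X254.589 Y69.139 F1106
G1 X196.037 Y87.757 F1106
M5
G0 X342.414 Y125.421
M3 S744
G1 X373.044 Y146.971 F1106
M5

1 u = 1 mm; y_m = 179.338 − y.

[1] `<path>` closed polygon, #008000→cut S744 F1106: (196.037,87.757) → (378.281,144.489) → (359.228,167.299) → (111.503,17.418) → (254.589,69.139) → (196.037,87.757) (closed)

[2] `<line>` line segment, #008000→cut S744 F1106: (342.414,125.421) → (373.044,146.971)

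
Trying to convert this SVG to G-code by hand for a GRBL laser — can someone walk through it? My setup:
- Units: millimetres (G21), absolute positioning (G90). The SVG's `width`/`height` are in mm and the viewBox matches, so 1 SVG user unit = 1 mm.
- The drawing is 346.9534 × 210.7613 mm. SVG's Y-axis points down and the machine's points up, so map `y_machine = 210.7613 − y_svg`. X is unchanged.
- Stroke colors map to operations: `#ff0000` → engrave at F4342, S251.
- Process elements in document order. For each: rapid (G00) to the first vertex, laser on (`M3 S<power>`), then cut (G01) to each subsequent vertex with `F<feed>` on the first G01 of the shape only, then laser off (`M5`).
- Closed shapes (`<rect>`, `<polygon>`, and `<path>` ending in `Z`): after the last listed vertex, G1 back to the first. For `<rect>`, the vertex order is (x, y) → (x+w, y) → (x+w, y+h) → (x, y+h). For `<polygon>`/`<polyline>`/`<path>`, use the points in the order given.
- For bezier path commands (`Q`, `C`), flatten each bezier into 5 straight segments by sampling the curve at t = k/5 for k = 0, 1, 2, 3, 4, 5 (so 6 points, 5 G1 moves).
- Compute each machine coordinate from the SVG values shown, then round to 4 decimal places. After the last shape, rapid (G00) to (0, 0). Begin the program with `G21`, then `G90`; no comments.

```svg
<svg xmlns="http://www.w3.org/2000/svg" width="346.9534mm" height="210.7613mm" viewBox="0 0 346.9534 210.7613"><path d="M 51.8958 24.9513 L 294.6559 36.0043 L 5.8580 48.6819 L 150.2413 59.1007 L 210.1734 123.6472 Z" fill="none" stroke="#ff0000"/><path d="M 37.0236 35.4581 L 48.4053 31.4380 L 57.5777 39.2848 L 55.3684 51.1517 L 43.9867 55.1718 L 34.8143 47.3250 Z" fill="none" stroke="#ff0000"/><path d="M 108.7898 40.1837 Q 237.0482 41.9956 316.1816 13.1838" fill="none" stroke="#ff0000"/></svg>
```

viewBox `0 0 346.9534 210.7613` with mm width/height → 1 unit = 1 mm. Flip: y_m = 210.7613 − y_svg.

**Shape 1** — `<path>` closed polygon, stroke `#ff0000` → engrave (S251, F4342). Machine vertices: (51.8958,185.8100) → (294.6559,174.7570) → (5.8580,162.0794) → (150.2413,151.6606) → (210.1734,87.1141) → (51.8958,185.8100). Closed: final G1 returns to the first vertex.

**Shape 2** — `<path>` regular polygon, stroke `#ff0000` → engrave (S251, F4342). Machine vertices: (37.0236,175.3032) → (48.4053,179.3233) → (57.5777,171.4765) → (55.3684,159.6096) → (43.9867,155.5895) → (34.8143,163.4363) → (37.0236,175.3032). Closed: final G1 returns to the first vertex.

**Shape 3** — `<path>` quadratic bezier, stroke `#ff0000` → engrave (S251, F4342). Control points (SVG): P0=(108.7898,40.1837), P1=(237.0482,41.9956), P2=(316.1816,13.1838); sampled at t=k/5. Machine vertices: (108.7898,170.5776) → (158.1282,171.0778) → (203.5365,174.0279) → (245.0149,179.4279) → (282.5632,187.2777) → (316.1816,197.5775). Open path.

G21
G90
G00 X51.8958 Y185.8100
M3 S251
G01 X294.6559 Y174.7570 F4342
G01 X5.8580 Y162.0794
G01 X150.2413 Y151.6606
G01 X210.1734 Y87.1141
G01 X51.8958 Y185.8100
M5
G00 X37.0236 Y175.3032
M3 S251
G01 X48.4053 Y179.3233 F4342
G01 X57.5777 Y171.4765
G01 X55.3684 Y159.6096
G01 X43.9867 Y155.5895
G01 X34.8143 Y163.4363
G01 X37.0236 Y175.3032
M5
G00 X108.7898 Y170.5776
M3 S251
G01 X158.1282 Y171.0778 F4342
G01 X203.5365 Y174.0279
G01 X245.0149 Y179.4279
G01 X282.5632 Y187.2777
G01 X316.1816 Y197.5775
M5
G00 X0.0000 Y0.0000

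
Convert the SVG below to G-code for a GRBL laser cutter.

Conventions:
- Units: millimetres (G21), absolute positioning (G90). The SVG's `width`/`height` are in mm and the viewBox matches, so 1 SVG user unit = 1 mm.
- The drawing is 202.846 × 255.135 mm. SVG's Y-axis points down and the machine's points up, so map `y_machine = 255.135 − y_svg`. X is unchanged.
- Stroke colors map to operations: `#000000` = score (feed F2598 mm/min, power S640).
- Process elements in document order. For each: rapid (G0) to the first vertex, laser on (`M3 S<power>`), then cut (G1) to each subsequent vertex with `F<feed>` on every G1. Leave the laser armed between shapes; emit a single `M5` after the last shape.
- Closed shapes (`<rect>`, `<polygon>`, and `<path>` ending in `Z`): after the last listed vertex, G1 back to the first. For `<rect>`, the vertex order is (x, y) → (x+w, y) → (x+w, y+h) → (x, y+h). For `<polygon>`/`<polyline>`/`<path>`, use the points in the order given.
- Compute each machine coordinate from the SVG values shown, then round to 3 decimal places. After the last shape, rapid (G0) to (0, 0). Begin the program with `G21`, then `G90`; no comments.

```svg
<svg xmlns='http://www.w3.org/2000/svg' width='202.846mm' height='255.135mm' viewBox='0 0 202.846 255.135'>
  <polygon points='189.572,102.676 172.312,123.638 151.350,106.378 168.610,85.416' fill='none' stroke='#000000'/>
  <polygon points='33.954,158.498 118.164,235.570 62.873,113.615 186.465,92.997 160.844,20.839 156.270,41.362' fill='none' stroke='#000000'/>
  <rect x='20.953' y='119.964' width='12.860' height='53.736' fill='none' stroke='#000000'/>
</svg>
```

viewBox `0 0 202.846 255.135` with mm width/height → 1 unit = 1 mm. Flip: y_m = 255.135 − y_svg.

**Shape 1** — `<polygon>` regular polygon, stroke `#000000` → score (S640, F2598). Machine vertices: (189.572,152.459) → (172.312,131.497) → (151.350,148.757) → (168.610,169.719) → (189.572,152.459). Closed: final G1 returns to the first vertex.

**Shape 2** — `<polygon>` closed polygon, stroke `#000000` → score (S640, F2598). Machine vertices: (33.954,96.637) → (118.164,19.565) → (62.873,141.520) → (186.465,162.138) → (160.844,234.296) → (156.270,213.773) → (33.954,96.637). Closed: final G1 returns to the first vertex.

**Shape 3** — `<rect>` rectangle, stroke `#000000` → score (S640, F2598). Machine vertices: (20.953,135.171) → (33.813,135.171) → (33.813,81.435) → (20.953,81.435) → (20.953,135.171). Closed: final G1 returns to the first vertex.

G21
G90
G0 X189.572 Y152.459
M3 S640
G1 X172.312 Y131.497 F2598
G1 X151.350 Y148.757 F2598
G1 X168.610 Y169.719 F2598
G1 X189.572 Y152.459 F2598
G0 X33.954 Y96.637
M3 S640
G1 X118.164 Y19.565 F2598
G1 X62.873 Y141.520 F2598
G1 X186.465 Y162.138 F2598
G1 X160.844 Y234.296 F2598
G1 X156.270 Y213.773 F2598
G1 X33.954 Y96.637 F2598
G0 X20.953 Y135.171
M3 S640
G1 X33.813 Y135.171 F2598
G1 X33.813 Y81.435 F2598
G1 X20.953 Y81.435 F2598
G1 X20.953 Y135.171 F2598
M5
G0 X0.000 Y0.000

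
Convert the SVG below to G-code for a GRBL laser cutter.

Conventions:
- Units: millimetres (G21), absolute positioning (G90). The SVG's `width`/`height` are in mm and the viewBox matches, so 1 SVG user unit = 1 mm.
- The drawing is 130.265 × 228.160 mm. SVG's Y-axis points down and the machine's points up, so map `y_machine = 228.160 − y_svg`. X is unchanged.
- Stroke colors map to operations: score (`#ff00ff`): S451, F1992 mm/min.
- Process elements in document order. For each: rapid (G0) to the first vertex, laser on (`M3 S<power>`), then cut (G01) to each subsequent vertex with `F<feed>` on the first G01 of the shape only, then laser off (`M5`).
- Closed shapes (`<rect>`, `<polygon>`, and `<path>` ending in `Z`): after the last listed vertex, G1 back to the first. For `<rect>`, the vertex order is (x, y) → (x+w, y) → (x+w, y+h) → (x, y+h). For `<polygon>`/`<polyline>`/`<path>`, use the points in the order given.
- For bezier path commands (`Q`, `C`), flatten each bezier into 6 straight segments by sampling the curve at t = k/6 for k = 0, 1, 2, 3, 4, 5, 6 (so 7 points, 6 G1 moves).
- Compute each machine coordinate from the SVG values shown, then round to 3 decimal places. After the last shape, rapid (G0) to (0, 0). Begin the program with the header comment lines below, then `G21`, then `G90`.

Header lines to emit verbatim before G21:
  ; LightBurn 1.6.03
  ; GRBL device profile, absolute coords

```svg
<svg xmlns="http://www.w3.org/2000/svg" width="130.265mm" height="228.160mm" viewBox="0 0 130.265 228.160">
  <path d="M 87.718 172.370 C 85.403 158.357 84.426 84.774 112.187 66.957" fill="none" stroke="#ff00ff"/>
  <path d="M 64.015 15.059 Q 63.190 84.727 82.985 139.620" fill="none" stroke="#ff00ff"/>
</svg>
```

; LightBurn 1.6.03
; GRBL device profile, absolute coords
G21
G90
G0 X87.718 Y55.790
M3 S451
G01 X86.799 Y67.227 F1992
G01 X86.864 Y85.388
G01 X88.674 Y107.070
G01 X92.991 Y129.069
G01 X100.574 Y148.181
G01 X112.187 Y161.203
M5
G0 X64.015 Y213.101
M3 S451
G01 X64.313 Y190.289 F1992
G01 X65.756 Y168.297
G01 X68.345 Y147.127
G01 X72.079 Y126.777
G01 X76.959 Y107.248
G01 X82.985 Y88.540
M5
G0 X0.000 Y0.000

viewBox `0 0 130.265 228.160` with mm width/height → 1 unit = 1 mm. Flip: y_m = 228.160 − y_svg.

**Shape 1** — `<path>` cubic bezier, stroke `#ff00ff` → score (S451, F1992). Control points (SVG): P0=(87.718,172.370), P1=(85.403,158.357), P2=(84.426,84.774), P3=(112.187,66.957); sampled at t=k/6. Machine vertices: (87.718,55.790) → (86.799,67.227) → (86.864,85.388) → (88.674,107.070) → (92.991,129.069) → (100.574,148.181) → (112.187,161.203). Open path.

**Shape 2** — `<path>` quadratic bezier, stroke `#ff00ff` → score (S451, F1992). Control points (SVG): P0=(64.015,15.059), P1=(63.190,84.727), P2=(82.985,139.620); sampled at t=k/6. Machine vertices: (64.015,213.101) → (64.313,190.289) → (65.756,168.297) → (68.345,147.127) → (72.079,126.777) → (76.959,107.248) → (82.985,88.540). Open path.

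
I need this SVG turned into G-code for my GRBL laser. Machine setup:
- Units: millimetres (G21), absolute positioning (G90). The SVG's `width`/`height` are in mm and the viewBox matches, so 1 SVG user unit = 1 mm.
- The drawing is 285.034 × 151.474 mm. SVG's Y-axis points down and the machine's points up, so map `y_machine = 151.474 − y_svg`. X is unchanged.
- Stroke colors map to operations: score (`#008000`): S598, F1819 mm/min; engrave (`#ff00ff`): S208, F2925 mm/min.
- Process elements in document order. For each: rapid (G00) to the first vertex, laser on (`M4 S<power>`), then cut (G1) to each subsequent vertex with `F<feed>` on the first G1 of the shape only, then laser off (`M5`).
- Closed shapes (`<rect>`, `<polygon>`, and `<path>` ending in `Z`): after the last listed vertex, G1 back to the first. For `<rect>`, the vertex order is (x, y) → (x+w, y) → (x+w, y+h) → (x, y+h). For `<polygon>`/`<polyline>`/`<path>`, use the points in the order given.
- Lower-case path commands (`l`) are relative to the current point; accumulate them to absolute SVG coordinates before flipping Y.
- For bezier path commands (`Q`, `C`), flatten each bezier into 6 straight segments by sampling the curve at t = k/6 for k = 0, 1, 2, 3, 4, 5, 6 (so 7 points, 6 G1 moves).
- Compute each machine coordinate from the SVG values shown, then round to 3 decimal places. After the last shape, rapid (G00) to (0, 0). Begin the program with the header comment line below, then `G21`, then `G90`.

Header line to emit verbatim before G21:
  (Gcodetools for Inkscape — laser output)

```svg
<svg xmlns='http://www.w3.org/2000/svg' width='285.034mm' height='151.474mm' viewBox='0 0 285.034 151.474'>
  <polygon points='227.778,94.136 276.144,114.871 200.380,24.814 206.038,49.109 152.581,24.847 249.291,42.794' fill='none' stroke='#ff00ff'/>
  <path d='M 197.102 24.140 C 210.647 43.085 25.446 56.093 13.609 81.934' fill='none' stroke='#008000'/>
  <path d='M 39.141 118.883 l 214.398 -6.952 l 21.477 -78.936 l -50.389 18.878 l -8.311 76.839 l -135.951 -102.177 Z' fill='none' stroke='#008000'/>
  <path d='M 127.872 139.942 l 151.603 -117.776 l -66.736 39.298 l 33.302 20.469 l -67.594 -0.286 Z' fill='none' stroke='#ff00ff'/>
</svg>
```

(Gcodetools for Inkscape — laser output)
G21
G90
G00 X227.778 Y57.338
M4 S208
G1 X276.144 Y36.603 F2925
G1 X200.380 Y126.660
G1 X206.038 Y102.365
G1 X152.581 Y126.627
G1 X249.291 Y108.680
G1 X227.778 Y57.338
M5
G00 X197.102 Y127.334
M4 S598
G1 X189.035 Y118.269 F1819
G1 X158.180 Y109.673
G1 X114.874 Y101.023
G1 X69.452 Y91.799
G1 X32.252 Y81.478
G1 X13.609 Y69.540
M5
G00 X39.141 Y32.591
M4 S598
G1 X253.539 Y39.543 F1819
G1 X275.016 Y118.479
G1 X224.627 Y99.601
G1 X216.316 Y22.762
G1 X80.365 Y124.939
G1 X39.141 Y32.591
M5
G00 X127.872 Y11.532
M4 S208
G1 X279.475 Y129.308 F2925
G1 X212.739 Y90.010
G1 X246.041 Y69.541
G1 X178.447 Y69.827
G1 X127.872 Y11.532
M5
G00 X0.000 Y0.000

1 u = 1 mm; y_m = 151.474 − y.

[1] `<polygon>` closed polygon, #ff00ff→engrave S208 F2925: (227.778,57.338) → (276.144,36.603) → (200.380,126.660) → (206.038,102.365) → (152.581,126.627) → (249.291,108.680) → (227.778,57.338) (closed)

[2] `<path>` cubic bezier, #008000→score S598 F1819: (197.102,127.334) → (189.035,118.269) → (158.180,109.673) → (114.874,101.023) → (69.452,91.799) → (32.252,81.478) → (13.609,69.540)

[3] `<path>` closed polygon, #008000→score S598 F1819: (39.141,32.591) → (253.539,39.543) → (275.016,118.479) → (224.627,99.601) → (216.316,22.762) → (80.365,124.939) → (39.141,32.591) (closed)

[4] `<path>` closed polygon, #ff00ff→engrave S208 F2925: (127.872,11.532) → (279.475,129.308) → (212.739,90.010) → (246.041,69.541) → (178.447,69.827) → (127.872,11.532) (closed)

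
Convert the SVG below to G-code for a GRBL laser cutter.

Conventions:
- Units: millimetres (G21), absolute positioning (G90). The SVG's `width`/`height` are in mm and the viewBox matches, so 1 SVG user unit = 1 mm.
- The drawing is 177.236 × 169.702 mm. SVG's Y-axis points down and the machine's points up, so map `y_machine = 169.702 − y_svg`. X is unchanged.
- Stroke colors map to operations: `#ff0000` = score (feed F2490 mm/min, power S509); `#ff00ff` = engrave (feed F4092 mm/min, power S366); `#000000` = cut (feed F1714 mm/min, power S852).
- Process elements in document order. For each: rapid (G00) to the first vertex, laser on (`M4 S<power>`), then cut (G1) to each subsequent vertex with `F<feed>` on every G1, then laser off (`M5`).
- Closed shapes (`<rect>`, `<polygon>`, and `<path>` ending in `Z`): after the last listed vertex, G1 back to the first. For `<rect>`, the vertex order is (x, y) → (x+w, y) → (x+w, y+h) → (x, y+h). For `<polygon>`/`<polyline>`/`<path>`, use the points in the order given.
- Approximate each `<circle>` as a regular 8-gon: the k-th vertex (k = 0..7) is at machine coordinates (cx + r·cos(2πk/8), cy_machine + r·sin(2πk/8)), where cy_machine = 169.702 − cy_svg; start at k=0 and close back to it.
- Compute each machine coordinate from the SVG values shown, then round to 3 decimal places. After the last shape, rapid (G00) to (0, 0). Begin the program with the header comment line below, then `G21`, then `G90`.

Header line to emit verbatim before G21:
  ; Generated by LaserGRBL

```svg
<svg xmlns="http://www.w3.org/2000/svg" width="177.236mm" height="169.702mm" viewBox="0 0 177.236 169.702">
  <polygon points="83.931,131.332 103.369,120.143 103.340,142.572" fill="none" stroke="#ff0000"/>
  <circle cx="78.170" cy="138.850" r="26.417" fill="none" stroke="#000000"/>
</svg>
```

; Generated by LaserGRBL
G21
G90
G00 X83.931 Y38.370
M4 S509
G1 X103.369 Y49.559 F2490
G1 X103.340 Y27.130 F2490
G1 X83.931 Y38.370 F2490
M5
G00 X104.587 Y30.852
M4 S852
G1 X96.850 Y49.532 F1714
G1 X78.170 Y57.269 F1714
G1 X59.490 Y49.532 F1714
G1 X51.753 Y30.852 F1714
G1 X59.490 Y12.172 F1714
G1 X78.170 Y4.435 F1714
G1 X96.850 Y12.172 F1714
G1 X104.587 Y30.852 F1714
M5
G00 X0.000 Y0.000

Since the viewBox matches the mm dimensions, user units are millimetres directly. The only transform is the Y-flip y_m = 169.702 − y_svg.

Shape 1 is a regular polygon drawn with `<polygon>`. Its stroke #ff0000 means score at S509, F2490. After flipping Y the toolpath is (83.931,38.370) → (103.369,49.559) → (103.340,27.130) → (83.931,38.370), returning to the start.

Shape 2 is a circle drawn with `<circle>`. Its stroke #000000 means cut at S852, F1714. After flipping Y the toolpath is (104.587,30.852) → (96.850,49.532) → (78.170,57.269) → (59.490,49.532) → (51.753,30.852) → (59.490,12.172) → (78.170,4.435) → (96.850,12.172) → (104.587,30.852), returning to the start.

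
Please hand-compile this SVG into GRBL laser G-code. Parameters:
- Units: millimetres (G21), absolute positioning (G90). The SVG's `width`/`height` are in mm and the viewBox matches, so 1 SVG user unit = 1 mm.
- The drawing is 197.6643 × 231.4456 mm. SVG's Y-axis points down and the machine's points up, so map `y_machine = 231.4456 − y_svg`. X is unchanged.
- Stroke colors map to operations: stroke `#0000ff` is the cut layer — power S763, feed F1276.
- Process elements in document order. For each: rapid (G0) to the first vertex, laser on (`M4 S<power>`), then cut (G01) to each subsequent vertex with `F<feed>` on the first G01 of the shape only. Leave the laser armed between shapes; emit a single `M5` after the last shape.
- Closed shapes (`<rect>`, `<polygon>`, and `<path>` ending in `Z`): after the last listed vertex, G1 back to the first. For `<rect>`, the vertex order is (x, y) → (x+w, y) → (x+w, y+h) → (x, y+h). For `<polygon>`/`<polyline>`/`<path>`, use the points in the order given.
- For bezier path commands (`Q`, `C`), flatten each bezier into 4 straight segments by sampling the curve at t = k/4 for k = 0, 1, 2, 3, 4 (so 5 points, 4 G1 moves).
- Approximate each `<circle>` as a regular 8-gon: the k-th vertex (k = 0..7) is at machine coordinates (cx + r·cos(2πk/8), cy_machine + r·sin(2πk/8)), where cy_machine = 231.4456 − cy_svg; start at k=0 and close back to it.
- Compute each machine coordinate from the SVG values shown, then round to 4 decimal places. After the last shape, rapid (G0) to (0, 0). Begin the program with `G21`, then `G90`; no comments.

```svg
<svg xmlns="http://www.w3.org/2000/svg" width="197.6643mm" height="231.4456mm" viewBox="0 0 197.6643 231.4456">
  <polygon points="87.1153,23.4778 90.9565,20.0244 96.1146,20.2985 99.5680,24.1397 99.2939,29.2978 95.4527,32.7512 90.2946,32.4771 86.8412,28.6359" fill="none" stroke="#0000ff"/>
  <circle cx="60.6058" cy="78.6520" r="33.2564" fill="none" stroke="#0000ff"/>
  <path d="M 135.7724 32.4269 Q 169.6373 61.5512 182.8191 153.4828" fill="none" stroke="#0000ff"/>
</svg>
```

G21
G90
G0 X87.1153 Y207.9678
M4 S763
G01 X90.9565 Y211.4212 F1276
G01 X96.1146 Y211.1471
G01 X99.5680 Y207.3059
G01 X99.2939 Y202.1478
G01 X95.4527 Y198.6944
G01 X90.2946 Y198.9685
G01 X86.8412 Y202.8097
G01 X87.1153 Y207.9678
G0 X93.8622 Y152.7936
M4 S763
G01 X84.1216 Y176.3094 F1276
G01 X60.6058 Y186.0500
G01 X37.0900 Y176.3094
G01 X27.3494 Y152.7936
G01 X37.0900 Y129.2778
G01 X60.6058 Y119.5372
G01 X84.1216 Y129.2778
G01 X93.8622 Y152.7936
G0 X135.7724 Y199.0187
M4 S763
G01 X151.4122 Y180.5311 F1276
G01 X164.4665 Y154.1926
G01 X174.9355 Y120.0031
G01 X182.8191 Y77.9628
M5
G0 X0.0000 Y0.0000

viewBox `0 0 197.6643 231.4456` with mm width/height → 1 unit = 1 mm. Flip: y_m = 231.4456 − y_svg.

**Shape 1** — `<polygon>` regular polygon, stroke `#0000ff` → cut (S763, F1276). Machine vertices: (87.1153,207.9678) → (90.9565,211.4212) → (96.1146,211.1471) → (99.5680,207.3059) → (99.2939,202.1478) → (95.4527,198.6944) → (90.2946,198.9685) → (86.8412,202.8097) → (87.1153,207.9678). Closed: final G1 returns to the first vertex.

**Shape 2** — `<circle>` circle, stroke `#0000ff` → cut (S763, F1276). Machine vertices: (93.8622,152.7936) → (84.1216,176.3094) → (60.6058,186.0500) → (37.0900,176.3094) → (27.3494,152.7936) → (37.0900,129.2778) → (60.6058,119.5372) → (84.1216,129.2778) → (93.8622,152.7936). Closed: final G1 returns to the first vertex.

**Shape 3** — `<path>` quadratic bezier, stroke `#0000ff` → cut (S763, F1276). Control points (SVG): P0=(135.7724,32.4269), P1=(169.6373,61.5512), P2=(182.8191,153.4828); sampled at t=k/4. Machine vertices: (135.7724,199.0187) → (151.4122,180.5311) → (164.4665,154.1926) → (174.9355,120.0031) → (182.8191,77.9628). Open path.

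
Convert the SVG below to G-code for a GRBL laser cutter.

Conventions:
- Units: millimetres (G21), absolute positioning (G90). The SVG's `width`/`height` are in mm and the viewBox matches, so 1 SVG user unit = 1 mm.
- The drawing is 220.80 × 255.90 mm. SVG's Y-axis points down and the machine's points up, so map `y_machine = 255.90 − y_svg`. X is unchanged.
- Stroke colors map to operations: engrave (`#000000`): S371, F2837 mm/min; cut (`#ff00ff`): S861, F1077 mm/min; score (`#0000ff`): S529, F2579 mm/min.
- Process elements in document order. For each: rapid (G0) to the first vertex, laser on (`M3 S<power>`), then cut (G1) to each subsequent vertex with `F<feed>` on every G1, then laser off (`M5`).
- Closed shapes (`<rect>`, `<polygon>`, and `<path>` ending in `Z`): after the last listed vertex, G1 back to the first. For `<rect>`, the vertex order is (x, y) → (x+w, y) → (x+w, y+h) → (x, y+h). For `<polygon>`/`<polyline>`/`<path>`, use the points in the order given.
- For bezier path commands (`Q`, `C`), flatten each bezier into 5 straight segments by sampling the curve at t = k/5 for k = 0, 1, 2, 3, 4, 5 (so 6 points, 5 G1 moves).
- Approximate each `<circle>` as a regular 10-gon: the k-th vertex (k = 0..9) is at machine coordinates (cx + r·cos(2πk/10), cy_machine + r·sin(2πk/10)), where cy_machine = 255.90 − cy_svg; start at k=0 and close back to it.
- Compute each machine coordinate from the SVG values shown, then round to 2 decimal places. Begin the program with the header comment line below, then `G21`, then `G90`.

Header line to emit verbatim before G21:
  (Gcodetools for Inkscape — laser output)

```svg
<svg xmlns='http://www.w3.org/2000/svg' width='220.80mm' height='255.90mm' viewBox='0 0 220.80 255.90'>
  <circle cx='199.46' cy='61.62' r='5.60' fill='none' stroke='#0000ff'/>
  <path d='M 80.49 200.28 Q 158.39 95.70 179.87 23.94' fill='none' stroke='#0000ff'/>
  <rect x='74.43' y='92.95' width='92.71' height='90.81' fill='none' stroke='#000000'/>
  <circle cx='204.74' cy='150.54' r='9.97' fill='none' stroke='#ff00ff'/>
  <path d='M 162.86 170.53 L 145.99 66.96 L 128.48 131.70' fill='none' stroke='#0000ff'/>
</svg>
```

Since the viewBox matches the mm dimensions, user units are millimetres directly. The only transform is the Y-flip y_m = 255.90 − y_svg.

Shape 1 is a circle drawn with `<circle>`. Its stroke #0000ff means score at S529, F2579. After flipping Y the toolpath is (205.06,194.28) → (203.99,197.57) → (201.19,199.61) → (197.73,199.61) → (194.93,197.57) → (193.86,194.28) → (194.93,190.99) → (197.73,188.95) → (201.19,188.95) → (203.99,190.99) → (205.06,194.28), returning to the start.

Shape 2 is a quadratic bezier drawn with `<path>`. Its stroke #0000ff means score at S529, F2579. After flipping Y the toolpath is (80.49,55.62) → (109.39,96.14) → (133.78,134.03) → (153.66,169.30) → (169.02,201.94) → (179.87,231.96).

Shape 3 is a rectangle drawn with `<rect>`. Its stroke #000000 means engrave at S371, F2837. After flipping Y the toolpath is (74.43,162.95) → (167.14,162.95) → (167.14,72.14) → (74.43,72.14) → (74.43,162.95), returning to the start.

Shape 4 is a circle drawn with `<circle>`. Its stroke #ff00ff means cut at S861, F1077. After flipping Y the toolpath is (214.71,105.36) → (212.81,111.22) → (207.82,114.84) → (201.66,114.84) → (196.67,111.22) → (194.77,105.36) → (196.67,99.50) → (201.66,95.88) → (207.82,95.88) → (212.81,99.50) → (214.71,105.36), returning to the start.

Shape 5 is a open polyline drawn with `<path>`. Its stroke #0000ff means score at S529, F2579. After flipping Y the toolpath is (162.86,85.37) → (145.99,188.94) → (128.48,124.20).

(Gcodetools for Inkscape — laser output)
G21
G90
G0 X205.06 Y194.28
M3 S529
G1 X203.99 Y197.57 F2579
G1 X201.19 Y199.61 F2579
G1 X197.73 Y199.61 F2579
G1 X194.93 Y197.57 F2579
G1 X193.86 Y194.28 F2579
G1 X194.93 Y190.99 F2579
G1 X197.73 Y188.95 F2579
G1 X201.19 Y188.95 F2579
G1 X203.99 Y190.99 F2579
G1 X205.06 Y194.28 F2579
M5
G0 X80.49 Y55.62
M3 S529
G1 X109.39 Y96.14 F2579
G1 X133.78 Y134.03 F2579
G1 X153.66 Y169.30 F2579
G1 X169.02 Y201.94 F2579
G1 X179.87 Y231.96 F2579
M5
G0 X74.43 Y162.95
M3 S371
G1 X167.14 Y162.95 F2837
G1 X167.14 Y72.14 F2837
G1 X74.43 Y72.14 F2837
G1 X74.43 Y162.95 F2837
M5
G0 X214.71 Y105.36
M3 S861
G1 X212.81 Y111.22 F1077
G1 X207.82 Y114.84 F1077
G1 X201.66 Y114.84 F1077
G1 X196.67 Y111.22 F1077
G1 X194.77 Y105.36 F1077
G1 X196.67 Y99.50 F1077
G1 X201.66 Y95.88 F1077
G1 X207.82 Y95.88 F1077
G1 X212.81 Y99.50 F1077
G1 X214.71 Y105.36 F1077
M5
G0 X162.86 Y85.37
M3 S529
G1 X145.99 Y188.94 F2579
G1 X128.48 Y124.20 F2579
M5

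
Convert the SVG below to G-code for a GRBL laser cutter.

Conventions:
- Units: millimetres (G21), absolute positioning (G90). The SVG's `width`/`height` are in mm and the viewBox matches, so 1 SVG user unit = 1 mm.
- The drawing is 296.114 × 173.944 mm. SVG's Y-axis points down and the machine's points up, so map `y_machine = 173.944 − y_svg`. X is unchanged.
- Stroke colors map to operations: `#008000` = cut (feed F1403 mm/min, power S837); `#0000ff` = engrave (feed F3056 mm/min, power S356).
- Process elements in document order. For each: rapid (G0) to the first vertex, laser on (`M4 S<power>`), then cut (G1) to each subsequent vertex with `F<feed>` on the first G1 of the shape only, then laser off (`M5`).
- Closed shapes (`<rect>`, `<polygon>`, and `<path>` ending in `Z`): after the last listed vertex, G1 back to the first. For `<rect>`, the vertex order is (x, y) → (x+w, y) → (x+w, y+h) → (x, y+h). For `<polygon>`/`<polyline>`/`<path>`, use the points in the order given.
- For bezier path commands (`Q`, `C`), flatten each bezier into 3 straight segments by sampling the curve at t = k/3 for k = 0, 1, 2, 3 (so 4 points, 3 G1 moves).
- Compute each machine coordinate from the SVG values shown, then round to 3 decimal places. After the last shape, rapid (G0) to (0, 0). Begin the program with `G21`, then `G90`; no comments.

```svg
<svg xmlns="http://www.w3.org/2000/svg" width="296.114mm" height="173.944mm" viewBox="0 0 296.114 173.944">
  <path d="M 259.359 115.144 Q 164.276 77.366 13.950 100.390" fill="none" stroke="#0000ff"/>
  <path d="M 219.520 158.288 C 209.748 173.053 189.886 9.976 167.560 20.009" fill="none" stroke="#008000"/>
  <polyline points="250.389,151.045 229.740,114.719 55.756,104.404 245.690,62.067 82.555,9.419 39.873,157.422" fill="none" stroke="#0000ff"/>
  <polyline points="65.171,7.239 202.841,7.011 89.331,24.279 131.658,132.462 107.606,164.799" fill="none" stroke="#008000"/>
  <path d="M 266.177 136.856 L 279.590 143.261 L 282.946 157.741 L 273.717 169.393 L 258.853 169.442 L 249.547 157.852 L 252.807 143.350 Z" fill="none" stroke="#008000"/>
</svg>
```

G21
G90
G0 X259.359 Y58.800
M4 S356
G1 X189.832 Y77.230 F3056
G1 X108.029 Y82.148
G1 X13.950 Y73.554
M5
G0 X219.520 Y15.656
M4 S837
G1 X206.667 Y47.173 F1403
G1 X188.782 Y119.263
G1 X167.560 Y153.935
M5
G0 X250.389 Y22.899
M4 S356
G1 X229.740 Y59.225 F3056
G1 X55.756 Y69.540
G1 X245.690 Y111.877
G1 X82.555 Y164.525
G1 X39.873 Y16.522
M5
G0 X65.171 Y166.705
M4 S837
G1 X202.841 Y166.933 F1403
G1 X89.331 Y149.665
G1 X131.658 Y41.482
G1 X107.606 Y9.145
M5
G0 X266.177 Y37.088
M4 S837
G1 X279.590 Y30.683 F1403
G1 X282.946 Y16.203
G1 X273.717 Y4.551
G1 X258.853 Y4.502
G1 X249.547 Y16.092
G1 X252.807 Y30.594
G1 X266.177 Y37.088
M5
G0 X0.000 Y0.000

viewBox `0 0 296.114 173.944` with mm width/height → 1 unit = 1 mm. Flip: y_m = 173.944 − y_svg.

**Shape 1** — `<path>` quadratic bezier, stroke `#0000ff` → engrave (S356, F3056). Control points (SVG): P0=(259.359,115.144), P1=(164.276,77.366), P2=(13.950,100.390); sampled at t=k/3. Machine vertices: (259.359,58.800) → (189.832,77.230) → (108.029,82.148) → (13.950,73.554). Open path.

**Shape 2** — `<path>` cubic bezier, stroke `#008000` → cut (S837, F1403). Control points (SVG): P0=(219.520,158.288), P1=(209.748,173.053), P2=(189.886,9.976), P3=(167.560,20.009); sampled at t=k/3. Machine vertices: (219.520,15.656) → (206.667,47.173) → (188.782,119.263) → (167.560,153.935). Open path.

**Shape 3** — `<polyline>` open polyline, stroke `#0000ff` → engrave (S356, F3056). Machine vertices: (250.389,22.899) → (229.740,59.225) → (55.756,69.540) → (245.690,111.877) → (82.555,164.525) → (39.873,16.522). Open path.

**Shape 4** — `<polyline>` open polyline, stroke `#008000` → cut (S837, F1403). Machine vertices: (65.171,166.705) → (202.841,166.933) → (89.331,149.665) → (131.658,41.482) → (107.606,9.145). Open path.

**Shape 5** — `<path>` regular polygon, stroke `#008000` → cut (S837, F1403). Machine vertices: (266.177,37.088) → (279.590,30.683) → (282.946,16.203) → (273.717,4.551) → (258.853,4.502) → (249.547,16.092) → (252.807,30.594) → (266.177,37.088). Closed: final G1 returns to the first vertex.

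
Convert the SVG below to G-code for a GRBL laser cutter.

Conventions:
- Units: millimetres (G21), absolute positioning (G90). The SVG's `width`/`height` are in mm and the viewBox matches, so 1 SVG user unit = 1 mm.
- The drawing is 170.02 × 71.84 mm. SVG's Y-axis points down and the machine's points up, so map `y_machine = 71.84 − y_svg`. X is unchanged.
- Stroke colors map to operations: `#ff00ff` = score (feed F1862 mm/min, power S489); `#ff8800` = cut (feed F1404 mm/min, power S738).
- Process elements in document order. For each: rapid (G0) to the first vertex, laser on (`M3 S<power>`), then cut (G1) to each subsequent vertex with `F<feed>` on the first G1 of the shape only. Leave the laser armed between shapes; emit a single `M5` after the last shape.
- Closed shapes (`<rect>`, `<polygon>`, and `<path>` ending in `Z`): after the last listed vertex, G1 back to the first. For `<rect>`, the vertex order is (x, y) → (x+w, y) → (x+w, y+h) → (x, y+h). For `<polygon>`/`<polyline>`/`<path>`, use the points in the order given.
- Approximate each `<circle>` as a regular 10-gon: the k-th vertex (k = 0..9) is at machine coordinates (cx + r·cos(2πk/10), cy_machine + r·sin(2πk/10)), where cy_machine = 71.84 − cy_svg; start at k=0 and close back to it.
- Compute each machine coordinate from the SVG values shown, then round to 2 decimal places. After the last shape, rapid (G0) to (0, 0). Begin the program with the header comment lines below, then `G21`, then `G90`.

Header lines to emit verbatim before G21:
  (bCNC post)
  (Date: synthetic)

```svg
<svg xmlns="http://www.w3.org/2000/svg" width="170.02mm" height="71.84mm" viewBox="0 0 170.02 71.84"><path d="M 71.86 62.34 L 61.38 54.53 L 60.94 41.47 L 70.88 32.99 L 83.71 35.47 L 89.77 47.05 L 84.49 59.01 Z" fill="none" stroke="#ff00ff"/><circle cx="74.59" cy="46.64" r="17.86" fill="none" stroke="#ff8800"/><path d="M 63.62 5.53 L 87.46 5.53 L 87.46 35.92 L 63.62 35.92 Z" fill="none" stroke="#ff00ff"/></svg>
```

1 u = 1 mm; y_m = 71.84 − y.

[1] `<path>` regular polygon, #ff00ff→score S489 F1862: (71.86,9.50) → (61.38,17.31) → (60.94,30.37) → (70.88,38.85) → (83.71,36.37) → (89.77,24.79) → (84.49,12.83) → (71.86,9.50) (closed)

[2] `<circle>` circle, #ff8800→cut S738 F1404: (92.45,25.20) → (89.04,35.70) → (80.11,42.19) → (69.07,42.19) → (60.14,35.70) → (56.73,25.20) → (60.14,14.70) → (69.07,8.21) → (80.11,8.21) → (89.04,14.70) → (92.45,25.20) (closed)

[3] `<path>` rectangle, #ff00ff→score S489 F1862: (63.62,66.31) → (87.46,66.31) → (87.46,35.92) → (63.62,35.92) → (63.62,66.31) (closed)

(bCNC post)
(Date: synthetic)
G21
G90
G0 X71.86 Y9.50
M3 S489
G1 X61.38 Y17.31 F1862
G1 X60.94 Y30.37
G1 X70.88 Y38.85
G1 X83.71 Y36.37
G1 X89.77 Y24.79
G1 X84.49 Y12.83
G1 X71.86 Y9.50
G0 X92.45 Y25.20
M3 S738
G1 X89.04 Y35.70 F1404
G1 X80.11 Y42.19
G1 X69.07 Y42.19
G1 X60.14 Y35.70
G1 X56.73 Y25.20
G1 X60.14 Y14.70
G1 X69.07 Y8.21
G1 X80.11 Y8.21
G1 X89.04 Y14.70
G1 X92.45 Y25.20
G0 X63.62 Y66.31
M3 S489
G1 X87.46 Y66.31 F1862
G1 X87.46 Y35.92
G1 X63.62 Y35.92
G1 X63.62 Y66.31
M5
G0 X0.00 Y0.00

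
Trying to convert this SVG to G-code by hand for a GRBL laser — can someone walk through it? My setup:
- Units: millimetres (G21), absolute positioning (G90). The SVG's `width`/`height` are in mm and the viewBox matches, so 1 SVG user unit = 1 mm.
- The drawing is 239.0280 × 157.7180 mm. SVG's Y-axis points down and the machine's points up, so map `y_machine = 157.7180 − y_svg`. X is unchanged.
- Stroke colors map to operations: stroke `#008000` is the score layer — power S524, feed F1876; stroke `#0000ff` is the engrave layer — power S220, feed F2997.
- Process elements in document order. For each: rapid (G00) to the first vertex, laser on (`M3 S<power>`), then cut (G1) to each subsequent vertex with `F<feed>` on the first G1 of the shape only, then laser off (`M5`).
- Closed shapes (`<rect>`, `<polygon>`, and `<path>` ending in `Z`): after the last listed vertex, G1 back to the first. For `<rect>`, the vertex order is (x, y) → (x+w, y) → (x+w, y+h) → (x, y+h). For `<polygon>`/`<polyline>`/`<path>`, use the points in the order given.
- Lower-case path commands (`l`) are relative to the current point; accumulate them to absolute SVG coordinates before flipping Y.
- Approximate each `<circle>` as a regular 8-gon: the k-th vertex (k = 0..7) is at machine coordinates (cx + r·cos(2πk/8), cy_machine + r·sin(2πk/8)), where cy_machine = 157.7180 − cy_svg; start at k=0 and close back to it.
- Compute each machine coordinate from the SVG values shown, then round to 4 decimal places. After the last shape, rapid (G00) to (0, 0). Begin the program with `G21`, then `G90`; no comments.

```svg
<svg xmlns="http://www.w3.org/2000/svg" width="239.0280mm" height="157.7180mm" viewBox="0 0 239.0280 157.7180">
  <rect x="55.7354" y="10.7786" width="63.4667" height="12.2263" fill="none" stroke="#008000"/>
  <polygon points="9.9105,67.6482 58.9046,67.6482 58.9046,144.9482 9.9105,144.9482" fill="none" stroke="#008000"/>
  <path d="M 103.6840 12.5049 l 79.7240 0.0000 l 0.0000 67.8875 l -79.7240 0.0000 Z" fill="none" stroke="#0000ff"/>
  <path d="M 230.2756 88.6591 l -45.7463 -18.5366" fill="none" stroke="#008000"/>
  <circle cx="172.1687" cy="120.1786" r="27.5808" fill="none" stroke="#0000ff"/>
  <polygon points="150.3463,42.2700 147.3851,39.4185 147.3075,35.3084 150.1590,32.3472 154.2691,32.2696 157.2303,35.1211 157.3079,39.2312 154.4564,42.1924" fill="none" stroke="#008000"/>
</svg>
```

G21
G90
G00 X55.7354 Y146.9394
M3 S524
G1 X119.2021 Y146.9394 F1876
G1 X119.2021 Y134.7131
G1 X55.7354 Y134.7131
G1 X55.7354 Y146.9394
M5
G00 X9.9105 Y90.0698
M3 S524
G1 X58.9046 Y90.0698 F1876
G1 X58.9046 Y12.7698
G1 X9.9105 Y12.7698
G1 X9.9105 Y90.0698
M5
G00 X103.6840 Y145.2131
M3 S220
G1 X183.4080 Y145.2131 F2997
G1 X183.4080 Y77.3256
G1 X103.6840 Y77.3256
G1 X103.6840 Y145.2131
M5
G00 X230.2756 Y69.0589
M3 S524
G1 X184.5293 Y87.5955 F1876
M5
G00 X199.7495 Y37.5394
M3 S220
G1 X191.6713 Y57.0420 F2997
G1 X172.1687 Y65.1202
G1 X152.6661 Y57.0420
G1 X144.5879 Y37.5394
G1 X152.6661 Y18.0368
G1 X172.1687 Y9.9586
G1 X191.6713 Y18.0368
G1 X199.7495 Y37.5394
M5
G00 X150.3463 Y115.4480
M3 S524
G1 X147.3851 Y118.2995 F1876
G1 X147.3075 Y122.4096
G1 X150.1590 Y125.3708
G1 X154.2691 Y125.4484
G1 X157.2303 Y122.5969
G1 X157.3079 Y118.4868
G1 X154.4564 Y115.5256
G1 X150.3463 Y115.4480
M5
G00 X0.0000 Y0.0000

Since the viewBox matches the mm dimensions, user units are millimetres directly. The only transform is the Y-flip y_m = 157.7180 − y_svg.

Shape 1 is a rectangle drawn with `<rect>`. Its stroke #008000 means score at S524, F1876. After flipping Y the toolpath is (55.7354,146.9394) → (119.2021,146.9394) → (119.2021,134.7131) → (55.7354,134.7131) → (55.7354,146.9394), returning to the start.

Shape 2 is a rectangle drawn with `<polygon>`. Its stroke #008000 means score at S524, F1876. After flipping Y the toolpath is (9.9105,90.0698) → (58.9046,90.0698) → (58.9046,12.7698) → (9.9105,12.7698) → (9.9105,90.0698), returning to the start.

Shape 3 is a rectangle drawn with `<path>`. Its stroke #0000ff means engrave at S220, F2997. After flipping Y the toolpath is (103.6840,145.2131) → (183.4080,145.2131) → (183.4080,77.3256) → (103.6840,77.3256) → (103.6840,145.2131), returning to the start.

Shape 4 is a line segment drawn with `<path>`. Its stroke #008000 means score at S524, F1876. After flipping Y the toolpath is (230.2756,69.0589) → (184.5293,87.5955).

Shape 5 is a circle drawn with `<circle>`. Its stroke #0000ff means engrave at S220, F2997. After flipping Y the toolpath is (199.7495,37.5394) → (191.6713,57.0420) → (172.1687,65.1202) → (152.6661,57.0420) → (144.5879,37.5394) → (152.6661,18.0368) → (172.1687,9.9586) → (191.6713,18.0368) → (199.7495,37.5394), returning to the start.

Shape 6 is a regular polygon drawn with `<polygon>`. Its stroke #008000 means score at S524, F1876. After flipping Y the toolpath is (150.3463,115.4480) → (147.3851,118.2995) → (147.3075,122.4096) → (150.1590,125.3708) → (154.2691,125.4484) → (157.2303,122.5969) → (157.3079,118.4868) → (154.4564,115.5256) → (150.3463,115.4480), returning to the start.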